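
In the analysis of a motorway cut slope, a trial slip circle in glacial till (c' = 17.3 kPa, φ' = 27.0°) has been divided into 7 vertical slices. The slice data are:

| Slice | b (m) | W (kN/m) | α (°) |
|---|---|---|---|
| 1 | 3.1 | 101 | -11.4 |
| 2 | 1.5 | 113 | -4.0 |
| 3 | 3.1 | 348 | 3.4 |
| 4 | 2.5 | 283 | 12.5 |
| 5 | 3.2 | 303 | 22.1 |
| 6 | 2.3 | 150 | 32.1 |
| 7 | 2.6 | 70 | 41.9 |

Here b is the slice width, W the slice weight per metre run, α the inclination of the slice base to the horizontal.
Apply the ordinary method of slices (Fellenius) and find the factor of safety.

Ordinary method of slices: FS = Σ[c'·Δl_i + (W_i cosα_i)·tanφ'] / Σ W_i sinα_i, with Δl_i = b_i / cosα_i.
Slice 1: Δl = 3.1/cos(-11.4°) = 3.162 m; N'_1 = 101·cos(-11.4°) = 99.0; c'Δl = 54.71; W sinα = -20.0
Slice 2: Δl = 1.5/cos(-4.0°) = 1.504 m; N'_2 = 113·cos(-4.0°) = 112.7; c'Δl = 26.01; W sinα = -7.9
Slice 3: Δl = 3.1/cos3.4° = 3.105 m; N'_3 = 348·cos3.4° = 347.4; c'Δl = 53.72; W sinα = 20.6
Slice 4: Δl = 2.5/cos12.5° = 2.561 m; N'_4 = 283·cos12.5° = 276.3; c'Δl = 44.30; W sinα = 61.3
Slice 5: Δl = 3.2/cos22.1° = 3.454 m; N'_5 = 303·cos22.1° = 280.7; c'Δl = 59.75; W sinα = 114.0
Slice 6: Δl = 2.3/cos32.1° = 2.715 m; N'_6 = 150·cos32.1° = 127.1; c'Δl = 46.97; W sinα = 79.7
Slice 7: Δl = 2.6/cos41.9° = 3.493 m; N'_7 = 70·cos41.9° = 52.1; c'Δl = 60.43; W sinα = 46.7
Σc'Δl = 345.9 kN/m; ΣN' = 1295.3 kN/m; ΣW sinα = 294.5 kN/m
Resisting = 345.9 + 1295.3·tan27.0° = 345.9 + 660.0 = 1005.9 kN/m
FS = 1005.9 / 294.5 = 3.416

FS = 3.42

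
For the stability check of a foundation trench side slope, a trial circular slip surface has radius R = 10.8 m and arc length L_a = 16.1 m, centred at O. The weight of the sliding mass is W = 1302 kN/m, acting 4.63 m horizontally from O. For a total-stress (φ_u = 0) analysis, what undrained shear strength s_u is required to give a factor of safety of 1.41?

s_u = 48.9 kPa

FS = s_u·L_a·R / (W·d), so s_u = FS·W·d / (L_a·R).
s_u = 1.41·1302·4.63 / (16.10·10.8) = 8499.8 / 173.88 = 48.88 kPa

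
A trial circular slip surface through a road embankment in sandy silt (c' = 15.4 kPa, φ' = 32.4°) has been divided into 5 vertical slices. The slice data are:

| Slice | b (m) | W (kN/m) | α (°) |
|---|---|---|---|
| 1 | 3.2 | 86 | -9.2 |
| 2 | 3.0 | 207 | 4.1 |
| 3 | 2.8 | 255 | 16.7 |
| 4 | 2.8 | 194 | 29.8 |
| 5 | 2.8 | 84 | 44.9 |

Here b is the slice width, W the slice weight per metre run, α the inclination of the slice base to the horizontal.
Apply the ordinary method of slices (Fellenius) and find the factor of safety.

FS = 3.20

Ordinary method of slices: FS = Σ[c'·Δl_i + (W_i cosα_i)·tanφ'] / Σ W_i sinα_i, with Δl_i = b_i / cosα_i.
Slice 1: Δl = 3.2/cos(-9.2°) = 3.242 m; N'_1 = 86·cos(-9.2°) = 84.9; c'Δl = 49.92; W sinα = -13.7
Slice 2: Δl = 3.0/cos4.1° = 3.008 m; N'_2 = 207·cos4.1° = 206.5; c'Δl = 46.32; W sinα = 14.8
Slice 3: Δl = 2.8/cos16.7° = 2.923 m; N'_3 = 255·cos16.7° = 244.2; c'Δl = 45.02; W sinα = 73.3
Slice 4: Δl = 2.8/cos29.8° = 3.227 m; N'_4 = 194·cos29.8° = 168.3; c'Δl = 49.69; W sinα = 96.4
Slice 5: Δl = 2.8/cos44.9° = 3.953 m; N'_5 = 84·cos44.9° = 59.5; c'Δl = 60.87; W sinα = 59.3
Σc'Δl = 251.8 kN/m; ΣN' = 763.5 kN/m; ΣW sinα = 230.0 kN/m
Resisting = 251.8 + 763.5·tan32.4° = 251.8 + 484.5 = 736.3 kN/m
FS = 736.3 / 230.0 = 3.201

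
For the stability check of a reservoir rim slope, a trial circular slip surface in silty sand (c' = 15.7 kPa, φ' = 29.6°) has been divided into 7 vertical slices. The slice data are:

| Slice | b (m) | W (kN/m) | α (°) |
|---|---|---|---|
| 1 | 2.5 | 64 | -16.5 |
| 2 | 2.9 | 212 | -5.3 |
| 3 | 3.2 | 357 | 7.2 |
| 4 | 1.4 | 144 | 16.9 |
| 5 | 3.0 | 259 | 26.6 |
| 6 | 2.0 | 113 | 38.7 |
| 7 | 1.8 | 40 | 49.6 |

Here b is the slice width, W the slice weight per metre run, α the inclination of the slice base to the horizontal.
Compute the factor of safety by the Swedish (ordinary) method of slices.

FS = 3.49

Ordinary method of slices: FS = Σ[c'·Δl_i + (W_i cosα_i)·tanφ'] / Σ W_i sinα_i, with Δl_i = b_i / cosα_i.
Slice 1: Δl = 2.5/cos(-16.5°) = 2.607 m; N'_1 = 64·cos(-16.5°) = 61.4; c'Δl = 40.94; W sinα = -18.2
Slice 2: Δl = 2.9/cos(-5.3°) = 2.912 m; N'_2 = 212·cos(-5.3°) = 211.1; c'Δl = 45.73; W sinα = -19.6
Slice 3: Δl = 3.2/cos7.2° = 3.225 m; N'_3 = 357·cos7.2° = 354.2; c'Δl = 50.64; W sinα = 44.7
Slice 4: Δl = 1.4/cos16.9° = 1.463 m; N'_4 = 144·cos16.9° = 137.8; c'Δl = 22.97; W sinα = 41.9
Slice 5: Δl = 3.0/cos26.6° = 3.355 m; N'_5 = 259·cos26.6° = 231.6; c'Δl = 52.68; W sinα = 116.0
Slice 6: Δl = 2.0/cos38.7° = 2.563 m; N'_6 = 113·cos38.7° = 88.2; c'Δl = 40.23; W sinα = 70.7
Slice 7: Δl = 1.8/cos49.6° = 2.777 m; N'_7 = 40·cos49.6° = 25.9; c'Δl = 43.60; W sinα = 30.5
Σc'Δl = 296.8 kN/m; ΣN' = 1110.1 kN/m; ΣW sinα = 265.9 kN/m
Resisting = 296.8 + 1110.1·tan29.6° = 296.8 + 630.6 = 927.4 kN/m
FS = 927.4 / 265.9 = 3.487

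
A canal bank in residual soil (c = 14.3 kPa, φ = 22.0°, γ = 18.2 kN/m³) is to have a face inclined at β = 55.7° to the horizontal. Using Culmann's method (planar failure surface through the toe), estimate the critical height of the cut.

H_c = 14.32 m

Culmann's analysis gives the critical failure plane at α_cr = (β + φ)/2 = (55.7 + 22.0)/2 = 38.9°, and the critical height
H_c = (4c/γ) · sinβ cosφ / [1 − cos(β − φ)]
    = (4·14.3/18.2) · sin55.7°·cos22.0° / [1 − cos(33.7°)]
    = 3.143 · 0.8261·0.9272 / [1 − 0.8320]
    = 3.143 · 0.7659 / 0.1680
    = 14.32 m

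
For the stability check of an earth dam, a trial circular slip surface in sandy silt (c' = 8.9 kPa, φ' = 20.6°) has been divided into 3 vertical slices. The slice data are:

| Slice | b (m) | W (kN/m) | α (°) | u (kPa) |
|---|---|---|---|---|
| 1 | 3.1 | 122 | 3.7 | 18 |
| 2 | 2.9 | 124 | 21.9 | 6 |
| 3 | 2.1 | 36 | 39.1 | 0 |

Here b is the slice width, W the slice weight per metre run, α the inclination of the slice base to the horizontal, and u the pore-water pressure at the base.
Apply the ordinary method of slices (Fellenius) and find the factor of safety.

Ordinary method of slices: FS = Σ[c'·Δl_i + (W_i cosα_i − u_i·Δl_i)·tanφ'] / Σ W_i sinα_i, with Δl_i = b_i / cosα_i.
Slice 1: Δl = 3.1/cos3.7° = 3.106 m; N'_1 = 122·cos3.7° − 18·3.106 = 65.8; c'Δl = 27.65; W sinα = 7.9
Slice 2: Δl = 2.9/cos21.9° = 3.126 m; N'_2 = 124·cos21.9° − 6·3.126 = 96.3; c'Δl = 27.82; W sinα = 46.3
Slice 3: Δl = 2.1/cos39.1° = 2.706 m; N'_3 = 36·cos39.1° − 0·2.706 = 27.9; c'Δl = 24.08; W sinα = 22.7
Σc'Δl = 79.5 kN/m; ΣN' = 190.1 kN/m; ΣW sinα = 76.8 kN/m
Resisting = 79.5 + 190.1·tan20.6° = 79.5 + 71.4 = 151.0 kN/m
FS = 151.0 / 76.8 = 1.965

FS = 1.97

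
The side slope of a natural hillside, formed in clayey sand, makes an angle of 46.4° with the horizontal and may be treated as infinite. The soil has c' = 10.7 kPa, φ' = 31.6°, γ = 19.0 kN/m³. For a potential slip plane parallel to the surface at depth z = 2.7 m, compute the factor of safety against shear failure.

FS = 1.00

For an infinite slope with a slip plane parallel to the surface (no pore pressure): FS = [c' + γz cos²β tanφ'] / [γz sinβ cosβ].
γz = 19.0·2.7 = 51.30 kN/m²
Numerator = 10.7 + 51.30·cos²46.4°·tan31.6° = 10.7 + 51.30·0.4756·0.6152 = 25.709 kPa
Denominator = 51.30·sin46.4°·cos46.4° = 51.30·0.7242·0.6896 = 25.619 kPa
FS = 25.709 / 25.619 = 1.004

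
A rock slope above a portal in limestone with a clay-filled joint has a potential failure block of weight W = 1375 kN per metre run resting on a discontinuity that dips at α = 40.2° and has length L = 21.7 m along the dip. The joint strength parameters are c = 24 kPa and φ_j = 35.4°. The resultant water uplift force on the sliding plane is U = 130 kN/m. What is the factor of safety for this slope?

Resolving the block weight along and normal to the plane and applying the Mohr–Coulomb strength on the joint:
N' = W cosα − U = 1375·cos40.2° − 130 = 920.2 kN/m
Driving force T = W sinα = 1375·sin40.2° = 887.5 kN/m
Resisting force R = c·L + N'·tanφ_j = 24·21.7 + 920.2·tan35.4° = 520.8 + 654.0 = 1174.8 kN/m
FS = R / T = 1174.8 / 887.5 = 1.324

FS = 1.32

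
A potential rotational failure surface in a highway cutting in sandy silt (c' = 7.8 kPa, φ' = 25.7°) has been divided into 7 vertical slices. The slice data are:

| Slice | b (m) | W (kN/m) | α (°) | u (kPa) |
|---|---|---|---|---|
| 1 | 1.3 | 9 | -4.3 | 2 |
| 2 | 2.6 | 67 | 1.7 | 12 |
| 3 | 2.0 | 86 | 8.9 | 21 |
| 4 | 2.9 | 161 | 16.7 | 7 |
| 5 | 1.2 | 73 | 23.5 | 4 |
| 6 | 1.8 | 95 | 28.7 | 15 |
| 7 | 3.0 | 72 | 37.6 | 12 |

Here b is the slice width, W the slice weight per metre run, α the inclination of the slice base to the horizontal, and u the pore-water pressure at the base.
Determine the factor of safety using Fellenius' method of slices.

FS = 1.62

Ordinary method of slices: FS = Σ[c'·Δl_i + (W_i cosα_i − u_i·Δl_i)·tanφ'] / Σ W_i sinα_i, with Δl_i = b_i / cosα_i.
Slice 1: Δl = 1.3/cos(-4.3°) = 1.304 m; N'_1 = 9·cos(-4.3°) − 2·1.304 = 6.4; c'Δl = 10.17; W sinα = -0.7
Slice 2: Δl = 2.6/cos1.7° = 2.601 m; N'_2 = 67·cos1.7° − 12·2.601 = 35.8; c'Δl = 20.29; W sinα = 2.0
Slice 3: Δl = 2.0/cos8.9° = 2.024 m; N'_3 = 86·cos8.9° − 21·2.024 = 42.5; c'Δl = 15.79; W sinα = 13.3
Slice 4: Δl = 2.9/cos16.7° = 3.028 m; N'_4 = 161·cos16.7° − 7·3.028 = 133.0; c'Δl = 23.62; W sinα = 46.3
Slice 5: Δl = 1.2/cos23.5° = 1.309 m; N'_5 = 73·cos23.5° − 4·1.309 = 61.7; c'Δl = 10.21; W sinα = 29.1
Slice 6: Δl = 1.8/cos28.7° = 2.052 m; N'_6 = 95·cos28.7° − 15·2.052 = 52.5; c'Δl = 16.01; W sinα = 45.6
Slice 7: Δl = 3.0/cos37.6° = 3.786 m; N'_7 = 72·cos37.6° − 12·3.786 = 11.6; c'Δl = 29.53; W sinα = 43.9
Σc'Δl = 125.6 kN/m; ΣN' = 343.5 kN/m; ΣW sinα = 179.5 kN/m
Resisting = 125.6 + 343.5·tan25.7° = 125.6 + 165.3 = 290.9 kN/m
FS = 290.9 / 179.5 = 1.620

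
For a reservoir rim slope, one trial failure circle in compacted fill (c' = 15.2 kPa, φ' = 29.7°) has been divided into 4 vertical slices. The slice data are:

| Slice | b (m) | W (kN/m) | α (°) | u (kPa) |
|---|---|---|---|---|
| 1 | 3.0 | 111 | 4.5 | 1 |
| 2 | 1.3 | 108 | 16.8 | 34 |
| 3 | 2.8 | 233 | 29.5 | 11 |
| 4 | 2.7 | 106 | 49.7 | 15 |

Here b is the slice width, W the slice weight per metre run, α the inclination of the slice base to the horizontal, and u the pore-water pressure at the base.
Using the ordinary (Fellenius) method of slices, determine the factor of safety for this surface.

Ordinary method of slices: FS = Σ[c'·Δl_i + (W_i cosα_i − u_i·Δl_i)·tanφ'] / Σ W_i sinα_i, with Δl_i = b_i / cosα_i.
Slice 1: Δl = 3.0/cos4.5° = 3.009 m; N'_1 = 111·cos4.5° − 1·3.009 = 107.6; c'Δl = 45.74; W sinα = 8.7
Slice 2: Δl = 1.3/cos16.8° = 1.358 m; N'_2 = 108·cos16.8° − 34·1.358 = 57.2; c'Δl = 20.64; W sinα = 31.2
Slice 3: Δl = 2.8/cos29.5° = 3.217 m; N'_3 = 233·cos29.5° − 11·3.217 = 167.4; c'Δl = 48.90; W sinα = 114.7
Slice 4: Δl = 2.7/cos49.7° = 4.174 m; N'_4 = 106·cos49.7° − 15·4.174 = 5.9; c'Δl = 63.45; W sinα = 80.8
Σc'Δl = 178.7 kN/m; ΣN' = 338.2 kN/m; ΣW sinα = 235.5 kN/m
Resisting = 178.7 + 338.2·tan29.7° = 178.7 + 192.9 = 371.6 kN/m
FS = 371.6 / 235.5 = 1.578

FS = 1.58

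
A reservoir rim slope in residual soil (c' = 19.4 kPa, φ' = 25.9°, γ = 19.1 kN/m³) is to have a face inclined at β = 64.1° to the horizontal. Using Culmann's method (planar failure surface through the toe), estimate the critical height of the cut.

H_c = 15.35 m

Culmann's analysis gives the critical failure plane at α_cr = (β + φ')/2 = (64.1 + 25.9)/2 = 45.0°, and the critical height
H_c = (4c'/γ) · sinβ cosφ' / [1 − cos(β − φ')]
    = (4·19.4/19.1) · sin64.1°·cos25.9° / [1 − cos(38.2°)]
    = 4.063 · 0.8996·0.8996 / [1 − 0.7859]
    = 4.063 · 0.8092 / 0.2141
    = 15.35 m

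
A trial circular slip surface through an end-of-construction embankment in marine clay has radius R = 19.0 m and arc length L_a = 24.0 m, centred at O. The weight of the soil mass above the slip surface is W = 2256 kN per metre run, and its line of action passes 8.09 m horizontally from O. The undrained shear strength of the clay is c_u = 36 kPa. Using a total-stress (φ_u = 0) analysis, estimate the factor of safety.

Taking moments about the centre O, the resisting moment is provided by the undrained shear strength acting along the arc:
M_R = c_u·L_a·R = 36·24.00·19.0 = 16416.0 kN·m/m
M_D = W·d = 2256·8.09 = 18251.0 kN·m/m
FS = M_R / M_D = 16416.0 / 18251.0 = 0.899

FS = 0.90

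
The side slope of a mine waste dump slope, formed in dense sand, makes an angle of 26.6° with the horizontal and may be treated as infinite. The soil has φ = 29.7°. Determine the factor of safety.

For a dry cohesionless infinite slope the factor of safety is FS = tanφ / tanβ.
FS = tan29.7° / tan26.6° = 0.5704 / 0.5008 = 1.139

FS = 1.14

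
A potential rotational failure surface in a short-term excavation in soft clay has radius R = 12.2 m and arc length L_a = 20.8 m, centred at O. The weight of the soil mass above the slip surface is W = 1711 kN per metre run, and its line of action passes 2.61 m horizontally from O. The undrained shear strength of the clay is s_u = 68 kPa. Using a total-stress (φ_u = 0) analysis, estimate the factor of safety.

Taking moments about the centre O, the resisting moment is provided by the undrained shear strength acting along the arc:
M_R = s_u·L_a·R = 68·20.80·12.2 = 17255.7 kN·m/m
M_D = W·d = 1711·2.61 = 4465.7 kN·m/m
FS = M_R / M_D = 17255.7 / 4465.7 = 3.864

FS = 3.86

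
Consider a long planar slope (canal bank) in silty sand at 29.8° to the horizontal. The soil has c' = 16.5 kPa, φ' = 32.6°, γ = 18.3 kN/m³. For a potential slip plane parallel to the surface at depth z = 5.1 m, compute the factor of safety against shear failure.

For an infinite slope with a slip plane parallel to the surface (no pore pressure): FS = [c' + γz cos²β tanφ'] / [γz sinβ cosβ].
γz = 18.3·5.1 = 93.33 kN/m²
Numerator = 16.5 + 93.33·cos²29.8°·tan32.6° = 16.5 + 93.33·0.7530·0.6395 = 61.445 kPa
Denominator = 93.33·sin29.8°·cos29.8° = 93.33·0.4970·0.8678 = 40.249 kPa
FS = 61.445 / 40.249 = 1.527

FS = 1.53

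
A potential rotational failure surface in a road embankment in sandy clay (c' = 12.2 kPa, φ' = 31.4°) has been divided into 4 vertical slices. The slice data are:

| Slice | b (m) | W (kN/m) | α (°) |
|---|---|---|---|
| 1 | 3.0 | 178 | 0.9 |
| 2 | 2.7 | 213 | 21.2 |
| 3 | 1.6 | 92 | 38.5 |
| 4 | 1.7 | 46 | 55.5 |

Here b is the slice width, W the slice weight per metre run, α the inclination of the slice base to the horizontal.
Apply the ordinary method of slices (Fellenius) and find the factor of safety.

Ordinary method of slices: FS = Σ[c'·Δl_i + (W_i cosα_i)·tanφ'] / Σ W_i sinα_i, with Δl_i = b_i / cosα_i.
Slice 1: Δl = 3.0/cos0.9° = 3.000 m; N'_1 = 178·cos0.9° = 178.0; c'Δl = 36.60; W sinα = 2.8
Slice 2: Δl = 2.7/cos21.2° = 2.896 m; N'_2 = 213·cos21.2° = 198.6; c'Δl = 35.33; W sinα = 77.0
Slice 3: Δl = 1.6/cos38.5° = 2.044 m; N'_3 = 92·cos38.5° = 72.0; c'Δl = 24.94; W sinα = 57.3
Slice 4: Δl = 1.7/cos55.5° = 3.001 m; N'_4 = 46·cos55.5° = 26.1; c'Δl = 36.62; W sinα = 37.9
Σc'Δl = 133.5 kN/m; ΣN' = 474.6 kN/m; ΣW sinα = 175.0 kN/m
Resisting = 133.5 + 474.6·tan31.4° = 133.5 + 289.7 = 423.2 kN/m
FS = 423.2 / 175.0 = 2.418

FS = 2.42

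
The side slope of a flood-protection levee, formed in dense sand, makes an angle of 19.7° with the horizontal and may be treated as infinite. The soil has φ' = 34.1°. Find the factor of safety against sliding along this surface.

For a dry cohesionless infinite slope the factor of safety is FS = tanφ' / tanβ.
FS = tan34.1° / tan19.7° = 0.6771 / 0.3581 = 1.891

FS = 1.89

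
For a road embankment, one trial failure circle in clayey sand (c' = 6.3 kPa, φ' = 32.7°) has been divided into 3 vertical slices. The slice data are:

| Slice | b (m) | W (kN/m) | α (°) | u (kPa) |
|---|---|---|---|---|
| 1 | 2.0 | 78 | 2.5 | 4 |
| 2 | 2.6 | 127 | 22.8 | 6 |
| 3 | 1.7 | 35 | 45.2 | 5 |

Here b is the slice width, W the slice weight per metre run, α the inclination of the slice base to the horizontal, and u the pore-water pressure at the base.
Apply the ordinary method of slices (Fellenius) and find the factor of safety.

FS = 2.10

Ordinary method of slices: FS = Σ[c'·Δl_i + (W_i cosα_i − u_i·Δl_i)·tanφ'] / Σ W_i sinα_i, with Δl_i = b_i / cosα_i.
Slice 1: Δl = 2.0/cos2.5° = 2.002 m; N'_1 = 78·cos2.5° − 4·2.002 = 69.9; c'Δl = 12.61; W sinα = 3.4
Slice 2: Δl = 2.6/cos22.8° = 2.820 m; N'_2 = 127·cos22.8° − 6·2.820 = 100.2; c'Δl = 17.77; W sinα = 49.2
Slice 3: Δl = 1.7/cos45.2° = 2.413 m; N'_3 = 35·cos45.2° − 5·2.413 = 12.6; c'Δl = 15.20; W sinα = 24.8
Σc'Δl = 45.6 kN/m; ΣN' = 182.7 kN/m; ΣW sinα = 77.5 kN/m
Resisting = 45.6 + 182.7·tan32.7° = 45.6 + 117.3 = 162.9 kN/m
FS = 162.9 / 77.5 = 2.103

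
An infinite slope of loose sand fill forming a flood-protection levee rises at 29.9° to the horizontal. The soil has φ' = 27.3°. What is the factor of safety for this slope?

FS = 0.90

For a dry cohesionless infinite slope the factor of safety is FS = tanφ' / tanβ.
FS = tan27.3° / tan29.9° = 0.5161 / 0.5750 = 0.898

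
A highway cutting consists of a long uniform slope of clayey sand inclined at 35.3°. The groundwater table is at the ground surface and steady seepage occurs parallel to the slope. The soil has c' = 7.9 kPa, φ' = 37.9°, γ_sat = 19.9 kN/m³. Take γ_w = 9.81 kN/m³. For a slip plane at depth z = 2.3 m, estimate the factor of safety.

FS = 0.92

With seepage parallel to the slope and the water table at the surface, the effective normal stress on the slip plane uses the buoyant unit weight γ' = γ_sat − γ_w while the driving shear stress uses γ_sat:
FS = [c' + γ' z cos²β tanφ'] / [γ_sat z sinβ cosβ]
γ' = 19.9 − 9.81 = 10.09 kN/m³
Numerator = 7.9 + 10.09·2.3·cos²35.3°·tan37.9° = 7.9 + 10.09·2.3·0.6661·0.7785 = 19.934 kPa
Denominator = 19.9·2.3·sin35.3°·cos35.3° = 19.9·2.3·0.5779·0.8161 = 21.586 kPa
FS = 19.934 / 21.586 = 0.923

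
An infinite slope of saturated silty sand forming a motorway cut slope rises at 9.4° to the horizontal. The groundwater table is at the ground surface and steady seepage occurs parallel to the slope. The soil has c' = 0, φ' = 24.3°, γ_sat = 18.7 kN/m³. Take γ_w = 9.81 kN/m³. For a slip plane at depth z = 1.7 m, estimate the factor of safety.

FS = 1.30

With seepage parallel to the slope and the water table at the surface, the effective normal stress on the slip plane uses the buoyant unit weight γ' = γ_sat − γ_w while the driving shear stress uses γ_sat:
FS = [c' + γ' z cos²β tanφ'] / [γ_sat z sinβ cosβ]
(For c' = 0 this reduces to FS = (γ'/γ_sat)·tanφ'/tanβ.)
γ' = 18.7 − 9.81 = 8.89 kN/m³
Numerator = 0.0 + 8.89·1.7·cos²9.4°·tan24.3° = 0.0 + 8.89·1.7·0.9733·0.4515 = 6.642 kPa
Denominator = 18.7·1.7·sin9.4°·cos9.4° = 18.7·1.7·0.1633·0.9866 = 5.122 kPa
FS = 6.642 / 5.122 = 1.297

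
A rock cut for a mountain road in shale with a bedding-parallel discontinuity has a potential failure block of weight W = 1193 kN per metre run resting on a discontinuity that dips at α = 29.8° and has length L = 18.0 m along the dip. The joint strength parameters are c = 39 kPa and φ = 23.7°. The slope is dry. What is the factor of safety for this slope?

FS = 1.95

Resolving the block weight along and normal to the plane and applying the Mohr–Coulomb strength on the joint:
N' = W cosα = 1193·cos29.8° = 1035.2 kN/m
Driving force T = W sinα = 1193·sin29.8° = 592.9 kN/m
Resisting force R = c·L + N'·tanφ = 39·18.0 + 1035.2·tan23.7° = 702.0 + 454.4 = 1156.4 kN/m
FS = R / T = 1156.4 / 592.9 = 1.951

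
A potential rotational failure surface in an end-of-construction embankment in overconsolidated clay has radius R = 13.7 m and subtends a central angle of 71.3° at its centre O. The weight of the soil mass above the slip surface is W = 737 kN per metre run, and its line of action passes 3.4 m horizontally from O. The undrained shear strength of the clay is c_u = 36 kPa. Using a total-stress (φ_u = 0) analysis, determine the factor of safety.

FS = 3.36

Taking moments about the centre O, the resisting moment is provided by the undrained shear strength acting along the arc:
Arc length L_a = R·θ = 13.7·(71.3°·π/180) = 13.7·1.2444 = 17.05 m
M_R = c_u·L_a·R = 36·17.05·13.7 = 8408.3 kN·m/m
M_D = W·d = 737·3.4 = 2505.8 kN·m/m
FS = M_R / M_D = 8408.3 / 2505.8 = 3.356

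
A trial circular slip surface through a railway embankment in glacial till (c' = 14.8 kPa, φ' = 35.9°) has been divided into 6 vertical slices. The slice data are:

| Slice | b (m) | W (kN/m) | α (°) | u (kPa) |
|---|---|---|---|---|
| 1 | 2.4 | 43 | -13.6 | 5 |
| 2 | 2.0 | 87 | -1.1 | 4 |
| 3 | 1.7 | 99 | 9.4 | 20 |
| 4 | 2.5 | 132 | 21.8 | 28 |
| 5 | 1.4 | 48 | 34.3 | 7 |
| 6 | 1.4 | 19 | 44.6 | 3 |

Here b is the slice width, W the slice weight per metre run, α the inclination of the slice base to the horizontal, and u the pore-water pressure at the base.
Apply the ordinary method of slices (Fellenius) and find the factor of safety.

Ordinary method of slices: FS = Σ[c'·Δl_i + (W_i cosα_i − u_i·Δl_i)·tanφ'] / Σ W_i sinα_i, with Δl_i = b_i / cosα_i.
Slice 1: Δl = 2.4/cos(-13.6°) = 2.469 m; N'_1 = 43·cos(-13.6°) − 5·2.469 = 29.4; c'Δl = 36.54; W sinα = -10.1
Slice 2: Δl = 2.0/cos(-1.1°) = 2.000 m; N'_2 = 87·cos(-1.1°) − 4·2.000 = 79.0; c'Δl = 29.61; W sinα = -1.7
Slice 3: Δl = 1.7/cos9.4° = 1.723 m; N'_3 = 99·cos9.4° − 20·1.723 = 63.2; c'Δl = 25.50; W sinα = 16.2
Slice 4: Δl = 2.5/cos21.8° = 2.693 m; N'_4 = 132·cos21.8° − 28·2.693 = 47.2; c'Δl = 39.85; W sinα = 49.0
Slice 5: Δl = 1.4/cos34.3° = 1.695 m; N'_5 = 48·cos34.3° − 7·1.695 = 27.8; c'Δl = 25.08; W sinα = 27.0
Slice 6: Δl = 1.4/cos44.6° = 1.966 m; N'_6 = 19·cos44.6° − 3·1.966 = 7.6; c'Δl = 29.10; W sinα = 13.3
Σc'Δl = 185.7 kN/m; ΣN' = 254.2 kN/m; ΣW sinα = 93.8 kN/m
Resisting = 185.7 + 254.2·tan35.9° = 185.7 + 184.0 = 369.7 kN/m
FS = 369.7 / 93.8 = 3.942

FS = 3.94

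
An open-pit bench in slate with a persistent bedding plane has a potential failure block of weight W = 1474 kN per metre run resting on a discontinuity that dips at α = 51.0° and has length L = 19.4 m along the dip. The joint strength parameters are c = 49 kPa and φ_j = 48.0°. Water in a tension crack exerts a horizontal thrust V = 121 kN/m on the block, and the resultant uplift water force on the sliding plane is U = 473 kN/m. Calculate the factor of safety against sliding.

FS = 1.11

Resolving the block weight along and normal to the plane and applying the Mohr–Coulomb strength on the joint:
N' = W cosα − U − V sinα = 1474·cos51.0° − 473 − 121·sin51.0° = 360.6 kN/m
Driving force T = W sinα + V cosα = 1474·sin51.0° + 121·cos51.0° = 1221.7 kN/m
Resisting force R = c·L + N'·tanφ_j = 49·19.4 + 360.6·tan48.0° = 950.6 + 400.5 = 1351.1 kN/m
FS = R / T = 1351.1 / 1221.7 = 1.106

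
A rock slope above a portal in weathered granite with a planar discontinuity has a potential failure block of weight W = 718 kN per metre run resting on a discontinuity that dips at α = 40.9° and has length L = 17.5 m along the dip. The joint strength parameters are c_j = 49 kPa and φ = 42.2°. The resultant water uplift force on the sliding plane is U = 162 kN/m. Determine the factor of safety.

FS = 2.56

Resolving the block weight along and normal to the plane and applying the Mohr–Coulomb strength on the joint:
N' = W cosα − U = 718·cos40.9° − 162 = 380.7 kN/m
Driving force T = W sinα = 718·sin40.9° = 470.1 kN/m
Resisting force R = c_j·L + N'·tanφ = 49·17.5 + 380.7·tan42.2° = 857.5 + 345.2 = 1202.7 kN/m
FS = R / T = 1202.7 / 470.1 = 2.558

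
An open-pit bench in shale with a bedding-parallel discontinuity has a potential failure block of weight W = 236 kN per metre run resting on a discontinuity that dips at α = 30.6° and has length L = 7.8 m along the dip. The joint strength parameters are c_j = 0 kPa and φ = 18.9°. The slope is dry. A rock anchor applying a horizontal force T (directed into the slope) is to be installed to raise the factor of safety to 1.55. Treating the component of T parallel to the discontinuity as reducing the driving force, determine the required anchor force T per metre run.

T = 77 kN/m

Resolving forces along and normal to the sliding plane, with the horizontal anchor force T adding T·sinα to the effective normal force and T·cosα acting up the plane against the driving force:
FS = [c_jL + (W cosα + T sinα) tanφ] / [W sinα − T cosα]
Without the anchor: N' = 203.1 kN/m, driving T_d = 120.1 kN/m, resisting R = 0·7.8 + 203.1·tan18.9° = 69.5 kN/m, FS = 0.58.
Setting FS = 1.55 and solving for T:
1.55·(120.1 − T cos30.6°) = 69.5 + T sin30.6°·tan18.9°
T·(sin30.6°·tan18.9° + 1.55·cos30.6°) = 1.55·120.1 − 69.5
T·(0.5090·0.3424 + 1.55·0.8607) = 186.2 − 69.5 = 116.7
T·1.5084 = 116.7
T = 77.3 kN/m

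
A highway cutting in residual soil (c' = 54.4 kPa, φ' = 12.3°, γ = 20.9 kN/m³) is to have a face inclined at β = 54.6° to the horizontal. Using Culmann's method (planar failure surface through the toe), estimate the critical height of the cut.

H_c = 31.85 m

Culmann's analysis gives the critical failure plane at α_cr = (β + φ')/2 = (54.6 + 12.3)/2 = 33.5°, and the critical height
H_c = (4c'/γ) · sinβ cosφ' / [1 − cos(β − φ')]
    = (4·54.4/20.9) · sin54.6°·cos12.3° / [1 − cos(42.3°)]
    = 10.411 · 0.8151·0.9770 / [1 − 0.7396]
    = 10.411 · 0.7964 / 0.2604
    = 31.85 m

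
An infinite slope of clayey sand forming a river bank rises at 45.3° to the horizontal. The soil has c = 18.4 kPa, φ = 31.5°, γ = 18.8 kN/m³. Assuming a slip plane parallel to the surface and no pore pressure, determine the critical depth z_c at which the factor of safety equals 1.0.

Setting FS = 1.00 in FS = [c + γz cos²β tanφ] / [γz sinβ cosβ] and solving for z:
z = c / [γ cosβ (FS·sinβ − cosβ·tanφ)]
  = 18.4 / [18.8·cos45.3°·(1.00·sin45.3° − cos45.3°·tan31.5°)]
  = 18.4 / [18.8·0.7034·(1.00·0.7108 − 0.7034·0.6128)]
  = 18.4 / 3.6995 = 4.974 m

z_c = 4.97 m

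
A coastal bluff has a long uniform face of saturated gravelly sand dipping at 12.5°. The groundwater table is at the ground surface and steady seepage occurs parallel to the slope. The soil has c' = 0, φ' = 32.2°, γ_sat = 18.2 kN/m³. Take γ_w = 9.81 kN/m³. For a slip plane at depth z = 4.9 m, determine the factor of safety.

FS = 1.31

With seepage parallel to the slope and the water table at the surface, the effective normal stress on the slip plane uses the buoyant unit weight γ' = γ_sat − γ_w while the driving shear stress uses γ_sat:
FS = [c' + γ' z cos²β tanφ'] / [γ_sat z sinβ cosβ]
(For c' = 0 this reduces to FS = (γ'/γ_sat)·tanφ'/tanβ.)
γ' = 18.2 − 9.81 = 8.39 kN/m³
Numerator = 0.0 + 8.39·4.9·cos²12.5°·tan32.2° = 0.0 + 8.39·4.9·0.9532·0.6297 = 24.676 kPa
Denominator = 18.2·4.9·sin12.5°·cos12.5° = 18.2·4.9·0.2164·0.9763 = 18.845 kPa
FS = 24.676 / 18.845 = 1.309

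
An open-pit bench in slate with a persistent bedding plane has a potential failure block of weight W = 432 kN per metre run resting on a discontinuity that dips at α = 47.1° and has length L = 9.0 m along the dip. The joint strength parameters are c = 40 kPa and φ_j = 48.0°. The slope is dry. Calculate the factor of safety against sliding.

FS = 2.17

Resolving the block weight along and normal to the plane and applying the Mohr–Coulomb strength on the joint:
N' = W cosα = 432·cos47.1° = 294.1 kN/m
Driving force T = W sinα = 432·sin47.1° = 316.5 kN/m
Resisting force R = c·L + N'·tanφ_j = 40·9.0 + 294.1·tan48.0° = 360.0 + 326.6 = 686.6 kN/m
FS = R / T = 686.6 / 316.5 = 2.170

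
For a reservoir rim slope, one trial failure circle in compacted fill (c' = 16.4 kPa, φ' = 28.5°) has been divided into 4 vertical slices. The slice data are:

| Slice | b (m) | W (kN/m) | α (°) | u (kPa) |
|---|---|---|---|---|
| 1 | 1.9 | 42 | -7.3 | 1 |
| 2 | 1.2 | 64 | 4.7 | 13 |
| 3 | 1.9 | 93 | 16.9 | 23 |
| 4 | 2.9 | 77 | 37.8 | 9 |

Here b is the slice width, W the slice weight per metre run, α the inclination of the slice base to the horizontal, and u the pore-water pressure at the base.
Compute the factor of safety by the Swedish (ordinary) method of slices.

FS = 3.11

Ordinary method of slices: FS = Σ[c'·Δl_i + (W_i cosα_i − u_i·Δl_i)·tanφ'] / Σ W_i sinα_i, with Δl_i = b_i / cosα_i.
Slice 1: Δl = 1.9/cos(-7.3°) = 1.916 m; N'_1 = 42·cos(-7.3°) − 1·1.916 = 39.7; c'Δl = 31.41; W sinα = -5.3
Slice 2: Δl = 1.2/cos4.7° = 1.204 m; N'_2 = 64·cos4.7° − 13·1.204 = 48.1; c'Δl = 19.75; W sinα = 5.2
Slice 3: Δl = 1.9/cos16.9° = 1.986 m; N'_3 = 93·cos16.9° − 23·1.986 = 43.3; c'Δl = 32.57; W sinα = 27.0
Slice 4: Δl = 2.9/cos37.8° = 3.670 m; N'_4 = 77·cos37.8° − 9·3.670 = 27.8; c'Δl = 60.19; W sinα = 47.2
Σc'Δl = 143.9 kN/m; ΣN' = 159.0 kN/m; ΣW sinα = 74.1 kN/m
Resisting = 143.9 + 159.0·tan28.5° = 143.9 + 86.3 = 230.2 kN/m
FS = 230.2 / 74.1 = 3.106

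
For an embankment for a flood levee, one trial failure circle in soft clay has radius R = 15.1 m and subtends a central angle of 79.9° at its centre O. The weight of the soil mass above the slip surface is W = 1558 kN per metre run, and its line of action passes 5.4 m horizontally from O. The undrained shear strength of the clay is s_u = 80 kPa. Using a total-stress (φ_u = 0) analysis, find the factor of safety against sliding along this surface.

Taking moments about the centre O, the resisting moment is provided by the undrained shear strength acting along the arc:
Arc length L_a = R·θ = 15.1·(79.9°·π/180) = 15.1·1.3945 = 21.06 m
M_R = s_u·L_a·R = 80·21.06·15.1 = 25437.1 kN·m/m
M_D = W·d = 1558·5.4 = 8413.2 kN·m/m
FS = M_R / M_D = 25437.1 / 8413.2 = 3.023

FS = 3.02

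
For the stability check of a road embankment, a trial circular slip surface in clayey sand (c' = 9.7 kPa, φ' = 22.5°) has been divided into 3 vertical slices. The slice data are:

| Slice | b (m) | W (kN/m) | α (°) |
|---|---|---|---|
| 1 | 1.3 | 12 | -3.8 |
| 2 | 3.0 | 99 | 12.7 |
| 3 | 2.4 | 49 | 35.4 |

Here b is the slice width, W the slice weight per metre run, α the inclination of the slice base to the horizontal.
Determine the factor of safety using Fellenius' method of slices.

FS = 2.69

Ordinary method of slices: FS = Σ[c'·Δl_i + (W_i cosα_i)·tanφ'] / Σ W_i sinα_i, with Δl_i = b_i / cosα_i.
Slice 1: Δl = 1.3/cos(-3.8°) = 1.303 m; N'_1 = 12·cos(-3.8°) = 12.0; c'Δl = 12.64; W sinα = -0.8
Slice 2: Δl = 3.0/cos12.7° = 3.075 m; N'_2 = 99·cos12.7° = 96.6; c'Δl = 29.83; W sinα = 21.8
Slice 3: Δl = 2.4/cos35.4° = 2.944 m; N'_3 = 49·cos35.4° = 39.9; c'Δl = 28.56; W sinα = 28.4
Σc'Δl = 71.0 kN/m; ΣN' = 148.5 kN/m; ΣW sinα = 49.4 kN/m
Resisting = 71.0 + 148.5·tan22.5° = 71.0 + 61.5 = 132.5 kN/m
FS = 132.5 / 49.4 = 2.685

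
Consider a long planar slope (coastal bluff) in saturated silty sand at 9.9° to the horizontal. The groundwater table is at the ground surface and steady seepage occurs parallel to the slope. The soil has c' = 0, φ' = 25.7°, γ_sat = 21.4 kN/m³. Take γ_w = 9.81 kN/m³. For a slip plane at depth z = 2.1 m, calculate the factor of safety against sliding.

With seepage parallel to the slope and the water table at the surface, the effective normal stress on the slip plane uses the buoyant unit weight γ' = γ_sat − γ_w while the driving shear stress uses γ_sat:
FS = [c' + γ' z cos²β tanφ'] / [γ_sat z sinβ cosβ]
(For c' = 0 this reduces to FS = (γ'/γ_sat)·tanφ'/tanβ.)
γ' = 21.4 − 9.81 = 11.59 kN/m³
Numerator = 0.0 + 11.59·2.1·cos²9.9°·tan25.7° = 0.0 + 11.59·2.1·0.9704·0.4813 = 11.367 kPa
Denominator = 21.4·2.1·sin9.9°·cos9.9° = 21.4·2.1·0.1719·0.9851 = 7.611 kPa
FS = 11.367 / 7.611 = 1.493

FS = 1.49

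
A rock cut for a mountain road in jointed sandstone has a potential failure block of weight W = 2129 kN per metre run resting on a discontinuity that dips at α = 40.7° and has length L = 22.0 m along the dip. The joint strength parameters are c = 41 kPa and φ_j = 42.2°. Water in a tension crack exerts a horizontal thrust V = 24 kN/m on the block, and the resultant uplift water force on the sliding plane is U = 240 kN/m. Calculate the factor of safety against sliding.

FS = 1.52

Resolving the block weight along and normal to the plane and applying the Mohr–Coulomb strength on the joint:
N' = W cosα − U − V sinα = 2129·cos40.7° − 240 − 24·sin40.7° = 1358.4 kN/m
Driving force T = W sinα + V cosα = 2129·sin40.7° + 24·cos40.7° = 1406.5 kN/m
Resisting force R = c·L + N'·tanφ_j = 41·22.0 + 1358.4·tan42.2° = 902.0 + 1231.7 = 2133.7 kN/m
FS = R / T = 2133.7 / 1406.5 = 1.517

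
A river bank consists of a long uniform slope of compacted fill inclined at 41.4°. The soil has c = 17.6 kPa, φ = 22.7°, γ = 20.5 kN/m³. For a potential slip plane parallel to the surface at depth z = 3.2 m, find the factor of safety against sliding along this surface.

For an infinite slope with a slip plane parallel to the surface (no pore pressure): FS = [c + γz cos²β tanφ] / [γz sinβ cosβ].
γz = 20.5·3.2 = 65.60 kN/m²
Numerator = 17.6 + 65.60·cos²41.4°·tan22.7° = 17.6 + 65.60·0.5627·0.4183 = 33.040 kPa
Denominator = 65.60·sin41.4°·cos41.4° = 65.60·0.6613·0.7501 = 32.541 kPa
FS = 33.040 / 32.541 = 1.015

FS = 1.02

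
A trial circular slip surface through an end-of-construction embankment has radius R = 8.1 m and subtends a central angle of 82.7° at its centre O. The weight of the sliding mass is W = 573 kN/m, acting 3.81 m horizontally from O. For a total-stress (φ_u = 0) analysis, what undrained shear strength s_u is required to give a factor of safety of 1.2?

s_u = 27.7 kPa

FS = s_u·L_a·R / (W·d), so s_u = FS·W·d / (L_a·R).
Arc length L_a = R·θ = 8.1·(82.7°·π/180) = 8.1·1.4434 = 11.69 m
s_u = 1.2·573·3.81 / (11.69·8.1) = 2619.8 / 94.70 = 27.66 kPa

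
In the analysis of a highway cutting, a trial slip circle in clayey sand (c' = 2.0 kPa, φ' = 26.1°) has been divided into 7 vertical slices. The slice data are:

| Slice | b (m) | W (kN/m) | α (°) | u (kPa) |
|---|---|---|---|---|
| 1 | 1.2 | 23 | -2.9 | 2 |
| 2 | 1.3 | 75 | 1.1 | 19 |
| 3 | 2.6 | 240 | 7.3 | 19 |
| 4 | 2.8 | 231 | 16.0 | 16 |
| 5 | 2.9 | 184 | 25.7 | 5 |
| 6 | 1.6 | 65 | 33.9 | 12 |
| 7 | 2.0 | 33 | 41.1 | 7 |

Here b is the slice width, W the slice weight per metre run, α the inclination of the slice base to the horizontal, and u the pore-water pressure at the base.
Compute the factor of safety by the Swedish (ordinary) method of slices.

FS = 1.45

Ordinary method of slices: FS = Σ[c'·Δl_i + (W_i cosα_i − u_i·Δl_i)·tanφ'] / Σ W_i sinα_i, with Δl_i = b_i / cosα_i.
Slice 1: Δl = 1.2/cos(-2.9°) = 1.202 m; N'_1 = 23·cos(-2.9°) − 2·1.202 = 20.6; c'Δl = 2.40; W sinα = -1.2
Slice 2: Δl = 1.3/cos1.1° = 1.300 m; N'_2 = 75·cos1.1° − 19·1.300 = 50.3; c'Δl = 2.60; W sinα = 1.4
Slice 3: Δl = 2.6/cos7.3° = 2.621 m; N'_3 = 240·cos7.3° − 19·2.621 = 188.3; c'Δl = 5.24; W sinα = 30.5
Slice 4: Δl = 2.8/cos16.0° = 2.913 m; N'_4 = 231·cos16.0° − 16·2.913 = 175.4; c'Δl = 5.83; W sinα = 63.7
Slice 5: Δl = 2.9/cos25.7° = 3.218 m; N'_5 = 184·cos25.7° − 5·3.218 = 149.7; c'Δl = 6.44; W sinα = 79.8
Slice 6: Δl = 1.6/cos33.9° = 1.928 m; N'_6 = 65·cos33.9° − 12·1.928 = 30.8; c'Δl = 3.86; W sinα = 36.3
Slice 7: Δl = 2.0/cos41.1° = 2.654 m; N'_7 = 33·cos41.1° − 7·2.654 = 6.3; c'Δl = 5.31; W sinα = 21.7
Σc'Δl = 31.7 kN/m; ΣN' = 621.4 kN/m; ΣW sinα = 232.2 kN/m
Resisting = 31.7 + 621.4·tan26.1° = 31.7 + 304.4 = 336.1 kN/m
FS = 336.1 / 232.2 = 1.447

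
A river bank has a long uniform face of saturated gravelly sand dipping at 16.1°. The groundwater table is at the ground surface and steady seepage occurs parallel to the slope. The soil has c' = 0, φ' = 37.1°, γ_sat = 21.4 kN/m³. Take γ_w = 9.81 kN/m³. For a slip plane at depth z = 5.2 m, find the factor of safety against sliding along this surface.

FS = 1.42

With seepage parallel to the slope and the water table at the surface, the effective normal stress on the slip plane uses the buoyant unit weight γ' = γ_sat − γ_w while the driving shear stress uses γ_sat:
FS = [c' + γ' z cos²β tanφ'] / [γ_sat z sinβ cosβ]
(For c' = 0 this reduces to FS = (γ'/γ_sat)·tanφ'/tanβ.)
γ' = 21.4 − 9.81 = 11.59 kN/m³
Numerator = 0.0 + 11.59·5.2·cos²16.1°·tan37.1° = 0.0 + 11.59·5.2·0.9231·0.7563 = 42.075 kPa
Denominator = 21.4·5.2·sin16.1°·cos16.1° = 21.4·5.2·0.2773·0.9608 = 29.649 kPa
FS = 42.075 / 29.649 = 1.419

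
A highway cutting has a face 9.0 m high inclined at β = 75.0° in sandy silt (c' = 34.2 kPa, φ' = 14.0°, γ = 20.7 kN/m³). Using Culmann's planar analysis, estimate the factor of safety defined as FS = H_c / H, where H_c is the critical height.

FS = 1.34

H_c = (4c'/γ) · sinβ cosφ' / [1 − cos(β − φ')]
    = (4·34.2/20.7) · sin75.0°·cos14.0° / [1 − cos61.0°]
    = 6.609 · 0.9372 / 0.5152 = 12.02 m
FS = H_c / H = 12.02 / 9.0 = 1.336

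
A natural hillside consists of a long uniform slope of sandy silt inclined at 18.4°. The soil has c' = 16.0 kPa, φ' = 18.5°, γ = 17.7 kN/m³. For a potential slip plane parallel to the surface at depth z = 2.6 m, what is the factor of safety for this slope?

For an infinite slope with a slip plane parallel to the surface (no pore pressure): FS = [c' + γz cos²β tanφ'] / [γz sinβ cosβ].
γz = 17.7·2.6 = 46.02 kN/m²
Numerator = 16.0 + 46.02·cos²18.4°·tan18.5° = 16.0 + 46.02·0.9004·0.3346 = 29.864 kPa
Denominator = 46.02·sin18.4°·cos18.4° = 46.02·0.3156·0.9489 = 13.784 kPa
FS = 29.864 / 13.784 = 2.167

FS = 2.17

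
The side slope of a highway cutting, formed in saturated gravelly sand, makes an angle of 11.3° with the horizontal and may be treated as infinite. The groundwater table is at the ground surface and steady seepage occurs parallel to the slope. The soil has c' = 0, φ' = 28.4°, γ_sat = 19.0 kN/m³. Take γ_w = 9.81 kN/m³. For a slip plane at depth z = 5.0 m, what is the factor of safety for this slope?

With seepage parallel to the slope and the water table at the surface, the effective normal stress on the slip plane uses the buoyant unit weight γ' = γ_sat − γ_w while the driving shear stress uses γ_sat:
FS = [c' + γ' z cos²β tanφ'] / [γ_sat z sinβ cosβ]
(For c' = 0 this reduces to FS = (γ'/γ_sat)·tanφ'/tanβ.)
γ' = 19.0 − 9.81 = 9.19 kN/m³
Numerator = 0.0 + 9.19·5.0·cos²11.3°·tan28.4° = 0.0 + 9.19·5.0·0.9616·0.5407 = 23.891 kPa
Denominator = 19.0·5.0·sin11.3°·cos11.3° = 19.0·5.0·0.1959·0.9806 = 18.254 kPa
FS = 23.891 / 18.254 = 1.309

FS = 1.31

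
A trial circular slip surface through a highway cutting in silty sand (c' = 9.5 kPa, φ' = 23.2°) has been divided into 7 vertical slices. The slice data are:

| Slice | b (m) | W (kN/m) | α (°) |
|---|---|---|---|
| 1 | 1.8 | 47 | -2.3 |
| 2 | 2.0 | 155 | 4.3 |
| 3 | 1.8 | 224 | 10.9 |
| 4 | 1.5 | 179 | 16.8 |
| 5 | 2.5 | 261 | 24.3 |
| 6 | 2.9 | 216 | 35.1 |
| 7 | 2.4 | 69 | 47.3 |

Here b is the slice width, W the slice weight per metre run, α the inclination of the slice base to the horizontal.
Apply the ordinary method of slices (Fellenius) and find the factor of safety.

FS = 1.59

Ordinary method of slices: FS = Σ[c'·Δl_i + (W_i cosα_i)·tanφ'] / Σ W_i sinα_i, with Δl_i = b_i / cosα_i.
Slice 1: Δl = 1.8/cos(-2.3°) = 1.801 m; N'_1 = 47·cos(-2.3°) = 47.0; c'Δl = 17.11; W sinα = -1.9
Slice 2: Δl = 2.0/cos4.3° = 2.006 m; N'_2 = 155·cos4.3° = 154.6; c'Δl = 19.05; W sinα = 11.6
Slice 3: Δl = 1.8/cos10.9° = 1.833 m; N'_3 = 224·cos10.9° = 220.0; c'Δl = 17.41; W sinα = 42.4
Slice 4: Δl = 1.5/cos16.8° = 1.567 m; N'_4 = 179·cos16.8° = 171.4; c'Δl = 14.89; W sinα = 51.7
Slice 5: Δl = 2.5/cos24.3° = 2.743 m; N'_5 = 261·cos24.3° = 237.9; c'Δl = 26.06; W sinα = 107.4
Slice 6: Δl = 2.9/cos35.1° = 3.545 m; N'_6 = 216·cos35.1° = 176.7; c'Δl = 33.67; W sinα = 124.2
Slice 7: Δl = 2.4/cos47.3° = 3.539 m; N'_7 = 69·cos47.3° = 46.8; c'Δl = 33.62; W sinα = 50.7
Σc'Δl = 161.8 kN/m; ΣN' = 1054.2 kN/m; ΣW sinα = 386.1 kN/m
Resisting = 161.8 + 1054.2·tan23.2° = 161.8 + 451.8 = 613.7 kN/m
FS = 613.7 / 386.1 = 1.589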